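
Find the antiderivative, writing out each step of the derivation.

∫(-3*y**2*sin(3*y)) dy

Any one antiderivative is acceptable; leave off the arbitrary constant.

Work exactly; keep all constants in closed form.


Step 1. Integrate ∫(-3*y**2*sin(3*y)) dy by parts with u = y**2, dv = (-3*sin(3*y)) dy, so v = cos(3*y): now y**2*cos(3*y) + ∫(-2*y*cos(3*y)) dy.
Step 2. Integrate ∫(-2*y*cos(3*y)) dy by parts with u = y, dv = (-2*cos(3*y)) dy, so v = -2*sin(3*y)/3: now y**2*cos(3*y) - 2*y*sin(3*y)/3 + ∫(2*sin(3*y)/3) dy.
Step 3. Evaluate the standard form: now y**2*cos(3*y) - 2*y*sin(3*y)/3 - 2*cos(3*y)/9.
Answer: y**2*cos(3*y) - 2*y*sin(3*y)/3 - 2*cos(3*y)/9.


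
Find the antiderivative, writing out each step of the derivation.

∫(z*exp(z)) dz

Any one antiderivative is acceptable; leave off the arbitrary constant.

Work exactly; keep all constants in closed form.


Step 1. Integrate ∫(z*exp(z)) dz by parts with u = z, dv = (exp(z)) dz, so v = exp(z): now z*exp(z) + ∫(-exp(z)) dz.
Step 2. Evaluate the standard form: now z*exp(z) - exp(z).
Answer: z*exp(z) - exp(z).


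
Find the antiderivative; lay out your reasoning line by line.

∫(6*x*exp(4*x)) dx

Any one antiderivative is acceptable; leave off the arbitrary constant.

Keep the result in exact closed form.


Step 1. Integrate ∫(6*x*exp(4*x)) dx by parts with u = x, dv = (6*exp(4*x)) dx, so v = 3*exp(4*x)/2: now 3*x*exp(4*x)/2 + ∫(-3*exp(4*x)/2) dx.
Step 2. Evaluate the standard form: now 3*x*exp(4*x)/2 - 3*exp(4*x)/8.
Answer: 3*x*exp(4*x)/2 - 3*exp(4*x)/8.


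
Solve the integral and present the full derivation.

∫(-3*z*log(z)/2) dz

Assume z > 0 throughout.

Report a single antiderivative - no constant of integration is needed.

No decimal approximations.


Step 1. Integrate ∫(-3*z*log(z)/2) dz by parts with u = log(z), dv = (-3*z/2) dz, so v = -3*z**2/4 [assuming z > 0]: now -3*z**2*log(z)/4 + ∫(3*z/4) dz.
Step 2. Evaluate the standard form: now -3*z**2*log(z)/4 + 3*z**2/8.
Answer: -3*z**2*log(z)/4 + 3*z**2/8.


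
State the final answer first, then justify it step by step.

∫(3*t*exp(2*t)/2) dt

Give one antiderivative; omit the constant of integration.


The answer is 3*t*exp(2*t)/4 - 3*exp(2*t)/8.
Step 1. Integrate ∫(3*t*exp(2*t)/2) dt by parts with u = t, dv = (3*exp(2*t)/2) dt, so v = 3*exp(2*t)/4: now 3*t*exp(2*t)/4 + ∫(-3*exp(2*t)/4) dt.
Step 2. Evaluate the standard form: now 3*t*exp(2*t)/4 - 3*exp(2*t)/8.
Answer: 3*t*exp(2*t)/4 - 3*exp(2*t)/8.


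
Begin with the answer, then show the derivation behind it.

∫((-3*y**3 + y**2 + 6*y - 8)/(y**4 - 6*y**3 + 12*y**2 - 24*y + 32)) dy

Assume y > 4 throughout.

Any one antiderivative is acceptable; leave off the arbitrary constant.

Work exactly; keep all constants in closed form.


The answer is -4*log(y - 4) + log(y - 2) - 3*atan(y/2)/2.
Step 1. Decompose ∫((-3*y**3 + y**2 + 6*y - 8)/(y**4 - 6*y**3 + 12*y**2 - 24*y + 32)) dy by partial fractions, (-3*y**3 + y**2 + 6*y - 8)/(y**4 - 6*y**3 + 12*y**2 - 24*y + 32) = -3/(y**2 + 4) + 1/(y - 2) - 4/(y - 4): now ∫(-4/(y - 4)) dy + ∫(1/(y - 2)) dy + ∫(-3/(y**2 + 4)) dy.
Step 2. Evaluate the standard form [assuming y > 4]: now -4*log(y - 4) + ∫(1/(y - 2)) dy + ∫(-3/(y**2 + 4)) dy.
Step 3. Evaluate the standard form [assuming y > 2]: now -4*log(y - 4) + log(y - 2) + ∫(-3/(y**2 + 4)) dy.
Step 4. Evaluate the standard form: now -4*log(y - 4) + log(y - 2) - 3*atan(y/2)/2.
Answer: -4*log(y - 4) + log(y - 2) - 3*atan(y/2)/2.


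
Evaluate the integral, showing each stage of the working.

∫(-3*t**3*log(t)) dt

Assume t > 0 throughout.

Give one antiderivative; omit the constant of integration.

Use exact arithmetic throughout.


Step 1. Integrate ∫(-3*t**3*log(t)) dt by parts with u = log(t), dv = (-3*t**3) dt, so v = -3*t**4/4 [assuming t > 0]: now -3*t**4*log(t)/4 + ∫(3*t**3/4) dt.
Step 2. Evaluate the standard form: now -3*t**4*log(t)/4 + 3*t**4/16.
Answer: -3*t**4*log(t)/4 + 3*t**4/16.


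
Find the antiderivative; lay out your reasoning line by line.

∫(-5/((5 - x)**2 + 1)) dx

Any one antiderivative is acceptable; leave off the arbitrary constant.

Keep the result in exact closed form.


Step 1. Substitute u = 5 - x, turning ∫(-5/((5 - x)**2 + 1)) dx into ∫(5/(u**2 + 1)) du: now ∫(5/(u**2 + 1)) du.
Step 2. Evaluate the standard form: now 5*atan(u).
Step 3. Substitute back u = 5 - x: now -5*atan(x - 5).
Answer: -5*atan(x - 5).


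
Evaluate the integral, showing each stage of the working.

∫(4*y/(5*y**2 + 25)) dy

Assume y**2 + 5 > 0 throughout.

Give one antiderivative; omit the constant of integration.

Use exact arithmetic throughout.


Step 1. Substitute u = y**2 + 5, turning ∫(4*y/(5*y**2 + 25)) dy into ∫(2/(5*u)) du: now ∫(2/(5*u)) du.
Step 2. Evaluate the standard form [assuming u > 0]: now 2*log(u)/5.
Step 3. Substitute back u = y**2 + 5: now 2*log(y**2 + 5)/5.
Answer: 2*log(y**2 + 5)/5.


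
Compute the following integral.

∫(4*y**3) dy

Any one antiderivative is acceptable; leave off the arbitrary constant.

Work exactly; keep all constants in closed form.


Answer: y**4.


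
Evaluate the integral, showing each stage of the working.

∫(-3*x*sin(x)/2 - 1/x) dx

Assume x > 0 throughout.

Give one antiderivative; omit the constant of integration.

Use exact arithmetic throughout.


Step 1. Rewrite: now ∫(-1/x) dx + ∫(-3*x*sin(x)/2) dx.
Step 2. Integrate ∫(-3*x*sin(x)/2) dx by parts with u = x, dv = (-3*sin(x)/2) dx, so v = 3*cos(x)/2: now 3*x*cos(x)/2 + ∫(-1/x) dx + ∫(-3*cos(x)/2) dx.
Step 3. Evaluate the standard form: now 3*x*cos(x)/2 - 3*sin(x)/2 + ∫(-1/x) dx.
Step 4. Evaluate the standard form [assuming x > 0]: now 3*x*cos(x)/2 - log(x) - 3*sin(x)/2.
Answer: 3*x*cos(x)/2 - log(x) - 3*sin(x)/2.


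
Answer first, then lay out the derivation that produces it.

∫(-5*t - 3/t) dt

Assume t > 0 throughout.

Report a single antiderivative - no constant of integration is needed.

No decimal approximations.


The answer is -5*t**2/2 - 3*log(t).
Step 1. Rewrite: now ∫(-3/t) dt + ∫(-5*t) dt.
Step 2. Evaluate the standard form: now -5*t**2/2 + ∫(-3/t) dt.
Step 3. Evaluate the standard form [assuming t > 0]: now -5*t**2/2 - 3*log(t).
Answer: -5*t**2/2 - 3*log(t).


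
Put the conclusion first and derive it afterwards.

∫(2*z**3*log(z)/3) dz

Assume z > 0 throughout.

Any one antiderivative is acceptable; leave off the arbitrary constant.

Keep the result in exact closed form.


The answer is z**4*log(z)/6 - z**4/24.
Step 1. Integrate ∫(2*z**3*log(z)/3) dz by parts with u = log(z), dv = (2*z**3/3) dz, so v = z**4/6 [assuming z > 0]: now z**4*log(z)/6 + ∫(-z**3/6) dz.
Step 2. Evaluate the standard form: now z**4*log(z)/6 - z**4/24.
Answer: z**4*log(z)/6 - z**4/24.


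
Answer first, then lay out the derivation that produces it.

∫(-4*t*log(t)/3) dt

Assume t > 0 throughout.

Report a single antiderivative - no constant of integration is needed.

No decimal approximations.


The answer is -2*t**2*log(t)/3 + t**2/3.
Step 1. Integrate ∫(-4*t*log(t)/3) dt by parts with u = log(t), dv = (-4*t/3) dt, so v = -2*t**2/3 [assuming t > 0]: now -2*t**2*log(t)/3 + ∫(2*t/3) dt.
Step 2. Evaluate the standard form: now -2*t**2*log(t)/3 + t**2/3.
Answer: -2*t**2*log(t)/3 + t**2/3.


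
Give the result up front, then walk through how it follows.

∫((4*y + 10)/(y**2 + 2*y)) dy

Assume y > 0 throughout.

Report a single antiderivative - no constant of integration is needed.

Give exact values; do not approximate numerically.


The answer is 5*log(y) - log(y + 2).
Step 1. Decompose ∫((4*y + 10)/(y**2 + 2*y)) dy by partial fractions, (4*y + 10)/(y**2 + 2*y) = -1/(y + 2) + 5/y: now ∫(5/y) dy + ∫(-1/(y + 2)) dy.
Step 2. Evaluate the standard form [assuming y > -2]: now -log(y + 2) + ∫(5/y) dy.
Step 3. Evaluate the standard form [assuming y > 0]: now 5*log(y) - log(y + 2).
Answer: 5*log(y) - log(y + 2).


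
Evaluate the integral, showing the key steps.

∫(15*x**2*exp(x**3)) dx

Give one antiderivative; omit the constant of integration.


Step 1. Substitute u = x**3, turning ∫(15*x**2*exp(x**3)) dx into ∫(5*exp(u)) du: now ∫(5*exp(u)) du.
Step 2. Evaluate the standard form: now 5*exp(u).
Step 3. Substitute back u = x**3: now 5*exp(x**3).
Answer: 5*exp(x**3).


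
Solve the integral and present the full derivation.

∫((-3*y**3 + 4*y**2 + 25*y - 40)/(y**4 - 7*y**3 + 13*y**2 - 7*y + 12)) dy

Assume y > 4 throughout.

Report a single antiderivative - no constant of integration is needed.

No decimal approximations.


Step 1. Decompose ∫((-3*y**3 + 4*y**2 + 25*y - 40)/(y**4 - 7*y**3 + 13*y**2 - 7*y + 12)) dy by partial fractions, (-3*y**3 + 4*y**2 + 25*y - 40)/(y**4 - 7*y**3 + 13*y**2 - 7*y + 12) = -4/(y**2 + 1) + 1/(y - 3) - 4/(y - 4): now ∫(-4/(y - 4)) dy + ∫(1/(y - 3)) dy + ∫(-4/(y**2 + 1)) dy.
Step 2. Evaluate the standard form [assuming y > 4]: now -4*log(y - 4) + ∫(1/(y - 3)) dy + ∫(-4/(y**2 + 1)) dy.
Step 3. Evaluate the standard form [assuming y > 3]: now -4*log(y - 4) + log(y - 3) + ∫(-4/(y**2 + 1)) dy.
Step 4. Evaluate the standard form: now -4*log(y - 4) + log(y - 3) - 4*atan(y).
Answer: -4*log(y - 4) + log(y - 3) - 4*atan(y).


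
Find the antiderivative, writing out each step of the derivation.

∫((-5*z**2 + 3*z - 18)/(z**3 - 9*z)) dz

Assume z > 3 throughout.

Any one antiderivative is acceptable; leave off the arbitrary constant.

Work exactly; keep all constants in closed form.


Step 1. Decompose ∫((-5*z**2 + 3*z - 18)/(z**3 - 9*z)) dz by partial fractions, (-5*z**2 + 3*z - 18)/(z**3 - 9*z) = -4/(z + 3) - 3/(z - 3) + 2/z: now ∫(2/z) dz + ∫(-3/(z - 3)) dz + ∫(-4/(z + 3)) dz.
Step 2. Evaluate the standard form [assuming z > -3]: now -4*log(z + 3) + ∫(2/z) dz + ∫(-3/(z - 3)) dz.
Step 3. Evaluate the standard form [assuming z > 0]: now 2*log(z) - 4*log(z + 3) + ∫(-3/(z - 3)) dz.
Step 4. Evaluate the standard form [assuming z > 3]: now 2*log(z) - 3*log(z - 3) - 4*log(z + 3).
Answer: 2*log(z) - 3*log(z - 3) - 4*log(z + 3).


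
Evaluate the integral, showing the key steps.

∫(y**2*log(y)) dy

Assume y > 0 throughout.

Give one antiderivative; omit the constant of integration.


Step 1. Integrate ∫(y**2*log(y)) dy by parts with u = log(y), dv = (y**2) dy, so v = y**3/3 [assuming y > 0]: now y**3*log(y)/3 + ∫(-y**2/3) dy.
Step 2. Evaluate the standard form: now y**3*log(y)/3 - y**3/9.
Answer: y**3*log(y)/3 - y**3/9.


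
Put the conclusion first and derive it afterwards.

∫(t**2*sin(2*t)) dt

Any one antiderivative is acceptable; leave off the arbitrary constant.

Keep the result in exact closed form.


The answer is -t**2*cos(2*t)/2 + t*sin(2*t)/2 + cos(2*t)/4.
Step 1. Integrate ∫(t**2*sin(2*t)) dt by parts with u = t**2, dv = (sin(2*t)) dt, so v = -cos(2*t)/2: now -t**2*cos(2*t)/2 + ∫(t*cos(2*t)) dt.
Step 2. Integrate ∫(t*cos(2*t)) dt by parts with u = t, dv = (cos(2*t)) dt, so v = sin(2*t)/2: now -t**2*cos(2*t)/2 + t*sin(2*t)/2 + ∫(-sin(2*t)/2) dt.
Step 3. Evaluate the standard form: now -t**2*cos(2*t)/2 + t*sin(2*t)/2 + cos(2*t)/4.
Answer: -t**2*cos(2*t)/2 + t*sin(2*t)/2 + cos(2*t)/4.


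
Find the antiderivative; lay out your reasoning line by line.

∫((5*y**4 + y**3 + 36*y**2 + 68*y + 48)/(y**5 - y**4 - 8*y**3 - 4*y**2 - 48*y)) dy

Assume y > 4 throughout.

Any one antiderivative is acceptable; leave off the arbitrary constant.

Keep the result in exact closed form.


Step 1. Decompose ∫((5*y**4 + y**3 + 36*y**2 + 68*y + 48)/(y**5 - y**4 - 8*y**3 - 4*y**2 - 48*y)) dy by partial fractions, (5*y**4 + y**3 + 36*y**2 + 68*y + 48)/(y**5 - y**4 - 8*y**3 - 4*y**2 - 48*y) = -4/(y**2 + 4) + 2/(y + 3) + 4/(y - 4) - 1/y: now ∫(-1/y) dy + ∫(4/(y - 4)) dy + ∫(2/(y + 3)) dy + ∫(-4/(y**2 + 4)) dy.
Step 2. Evaluate the standard form [assuming y > -3]: now 2*log(y + 3) + ∫(-1/y) dy + ∫(4/(y - 4)) dy + ∫(-4/(y**2 + 4)) dy.
Step 3. Evaluate the standard form [assuming y > 4]: now 4*log(y - 4) + 2*log(y + 3) + ∫(-1/y) dy + ∫(-4/(y**2 + 4)) dy.
Step 4. Evaluate the standard form [assuming y > 0]: now -log(y) + 4*log(y - 4) + 2*log(y + 3) + ∫(-4/(y**2 + 4)) dy.
Step 5. Evaluate the standard form: now -log(y) + 4*log(y - 4) + 2*log(y + 3) - 2*atan(y/2).
Answer: -log(y) + 4*log(y - 4) + 2*log(y + 3) - 2*atan(y/2).


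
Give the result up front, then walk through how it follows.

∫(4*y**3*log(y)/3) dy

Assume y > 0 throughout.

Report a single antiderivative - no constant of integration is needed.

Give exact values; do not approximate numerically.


The answer is y**4*log(y)/3 - y**4/12.
Step 1. Integrate ∫(4*y**3*log(y)/3) dy by parts with u = log(y), dv = (4*y**3/3) dy, so v = y**4/3 [assuming y > 0]: now y**4*log(y)/3 + ∫(-y**3/3) dy.
Step 2. Evaluate the standard form: now y**4*log(y)/3 - y**4/12.
Answer: y**4*log(y)/3 - y**4/12.


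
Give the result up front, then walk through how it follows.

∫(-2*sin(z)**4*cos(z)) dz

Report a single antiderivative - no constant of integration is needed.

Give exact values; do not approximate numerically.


The answer is -2*sin(z)**5/5.
Step 1. Substitute u = sin(z), turning ∫(-2*sin(z)**4*cos(z)) dz into ∫(-2*u**4) du: now ∫(-2*u**4) du.
Step 2. Evaluate the standard form: now -2*u**5/5.
Step 3. Substitute back u = sin(z): now -2*sin(z)**5/5.
Answer: -2*sin(z)**5/5.


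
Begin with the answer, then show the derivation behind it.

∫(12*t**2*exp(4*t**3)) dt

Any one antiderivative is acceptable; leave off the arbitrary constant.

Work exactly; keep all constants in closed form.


The answer is exp(4*t**3).
Step 1. Substitute u = t**3, turning ∫(12*t**2*exp(4*t**3)) dt into ∫(4*exp(4*u)) du: now ∫(4*exp(4*u)) du.
Step 2. Evaluate the standard form: now exp(4*u).
Step 3. Substitute back u = t**3: now exp(4*t**3).
Answer: exp(4*t**3).


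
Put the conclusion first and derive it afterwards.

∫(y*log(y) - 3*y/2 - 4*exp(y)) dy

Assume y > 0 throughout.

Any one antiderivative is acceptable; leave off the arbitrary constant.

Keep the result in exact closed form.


The answer is y**2*log(y)/2 - y**2 - 4*exp(y).
Step 1. Rewrite: now ∫(-3*y/2) dy + ∫(y*log(y)) dy + ∫(-4*exp(y)) dy.
Step 2. Evaluate the standard form: now -3*y**2/4 + ∫(y*log(y)) dy + ∫(-4*exp(y)) dy.
Step 3. Integrate ∫(y*log(y)) dy by parts with u = log(y), dv = (y) dy, so v = y**2/2 [assuming y > 0]: now y**2*log(y)/2 - 3*y**2/4 + ∫(-y/2) dy + ∫(-4*exp(y)) dy.
Step 4. Evaluate the standard form: now y**2*log(y)/2 - y**2 + ∫(-4*exp(y)) dy.
Step 5. Evaluate the standard form: now y**2*log(y)/2 - y**2 - 4*exp(y).
Answer: y**2*log(y)/2 - y**2 - 4*exp(y).


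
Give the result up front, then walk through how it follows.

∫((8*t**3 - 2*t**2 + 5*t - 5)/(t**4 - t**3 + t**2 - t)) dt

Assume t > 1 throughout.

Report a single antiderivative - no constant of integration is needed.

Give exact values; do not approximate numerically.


The answer is 5*log(t) + 3*log(t - 1) + 3*atan(t).
Step 1. Decompose ∫((8*t**3 - 2*t**2 + 5*t - 5)/(t**4 - t**3 + t**2 - t)) dt by partial fractions, (8*t**3 - 2*t**2 + 5*t - 5)/(t**4 - t**3 + t**2 - t) = 3/(t**2 + 1) + 3/(t - 1) + 5/t: now ∫(5/t) dt + ∫(3/(t - 1)) dt + ∫(3/(t**2 + 1)) dt.
Step 2. Evaluate the standard form [assuming t > 1]: now 3*log(t - 1) + ∫(5/t) dt + ∫(3/(t**2 + 1)) dt.
Step 3. Evaluate the standard form [assuming t > 0]: now 5*log(t) + 3*log(t - 1) + ∫(3/(t**2 + 1)) dt.
Step 4. Evaluate the standard form: now 5*log(t) + 3*log(t - 1) + 3*atan(t).
Answer: 5*log(t) + 3*log(t - 1) + 3*atan(t).


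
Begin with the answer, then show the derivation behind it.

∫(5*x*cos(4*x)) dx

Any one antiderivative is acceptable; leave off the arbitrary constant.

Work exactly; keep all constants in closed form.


The answer is 5*x*sin(4*x)/4 + 5*cos(4*x)/16.
Step 1. Integrate ∫(5*x*cos(4*x)) dx by parts with u = x, dv = (5*cos(4*x)) dx, so v = 5*sin(4*x)/4: now 5*x*sin(4*x)/4 + ∫(-5*sin(4*x)/4) dx.
Step 2. Evaluate the standard form: now 5*x*sin(4*x)/4 + 5*cos(4*x)/16.
Answer: 5*x*sin(4*x)/4 + 5*cos(4*x)/16.


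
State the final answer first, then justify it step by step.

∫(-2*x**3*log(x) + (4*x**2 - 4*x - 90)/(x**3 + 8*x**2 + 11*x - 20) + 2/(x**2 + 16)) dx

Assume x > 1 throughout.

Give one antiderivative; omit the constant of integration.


The answer is -x**4*log(x)/2 + x**4/8 - 3*log(x - 1) + 2*log(x + 4) + 5*log(x + 5) + atan(x/4)/2.
Step 1. Rewrite: now ∫(-2*x**3*log(x)) dx + ∫((4*x**2 - 4*x - 90)/(x**3 + 8*x**2 + 11*x - 20)) dx + ∫(2/(x**2 + 16)) dx.
Step 2. Integrate ∫(-2*x**3*log(x)) dx by parts with u = log(x), dv = (-2*x**3) dx, so v = -x**4/2 [assuming x > 0]: now -x**4*log(x)/2 + ∫(x**3/2) dx + ∫((4*x**2 - 4*x - 90)/(x**3 + 8*x**2 + 11*x - 20)) dx + ∫(2/(x**2 + 16)) dx.
Step 3. Evaluate the standard form: now -x**4*log(x)/2 + x**4/8 + ∫((4*x**2 - 4*x - 90)/(x**3 + 8*x**2 + 11*x - 20)) dx + ∫(2/(x**2 + 16)) dx.
Step 4. Evaluate the standard form: now -x**4*log(x)/2 + x**4/8 + atan(x/4)/2 + ∫((4*x**2 - 4*x - 90)/(x**3 + 8*x**2 + 11*x - 20)) dx.
Step 5. Decompose ∫((4*x**2 - 4*x - 90)/(x**3 + 8*x**2 + 11*x - 20)) dx by partial fractions, (4*x**2 - 4*x - 90)/(x**3 + 8*x**2 + 11*x - 20) = 5/(x + 5) + 2/(x + 4) - 3/(x - 1): now -x**4*log(x)/2 + x**4/8 + atan(x/4)/2 + ∫(-3/(x - 1)) dx + ∫(2/(x + 4)) dx + ∫(5/(x + 5)) dx.
Step 6. Evaluate the standard form [assuming x > -5]: now -x**4*log(x)/2 + x**4/8 + 5*log(x + 5) + atan(x/4)/2 + ∫(-3/(x - 1)) dx + ∫(2/(x + 4)) dx.
Step 7. Evaluate the standard form [assuming x > 1]: now -x**4*log(x)/2 + x**4/8 - 3*log(x - 1) + 5*log(x + 5) + atan(x/4)/2 + ∫(2/(x + 4)) dx.
Step 8. Evaluate the standard form [assuming x > -4]: now -x**4*log(x)/2 + x**4/8 - 3*log(x - 1) + 2*log(x + 4) + 5*log(x + 5) + atan(x/4)/2.
Answer: -x**4*log(x)/2 + x**4/8 - 3*log(x - 1) + 2*log(x + 4) + 5*log(x + 5) + atan(x/4)/2.


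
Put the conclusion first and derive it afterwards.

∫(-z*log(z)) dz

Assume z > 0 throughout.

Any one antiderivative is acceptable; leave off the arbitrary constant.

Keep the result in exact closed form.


The answer is -z**2*log(z)/2 + z**2/4.
Step 1. Integrate ∫(-z*log(z)) dz by parts with u = log(z), dv = (-z) dz, so v = -z**2/2 [assuming z > 0]: now -z**2*log(z)/2 + ∫(z/2) dz.
Step 2. Evaluate the standard form: now -z**2*log(z)/2 + z**2/4.
Answer: -z**2*log(z)/2 + z**2/4.


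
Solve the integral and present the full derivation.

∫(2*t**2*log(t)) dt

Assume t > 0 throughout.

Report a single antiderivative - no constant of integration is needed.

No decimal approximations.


Step 1. Integrate ∫(2*t**2*log(t)) dt by parts with u = log(t), dv = (2*t**2) dt, so v = 2*t**3/3 [assuming t > 0]: now 2*t**3*log(t)/3 + ∫(-2*t**2/3) dt.
Step 2. Evaluate the standard form: now 2*t**3*log(t)/3 - 2*t**3/9.
Answer: 2*t**3*log(t)/3 - 2*t**3/9.


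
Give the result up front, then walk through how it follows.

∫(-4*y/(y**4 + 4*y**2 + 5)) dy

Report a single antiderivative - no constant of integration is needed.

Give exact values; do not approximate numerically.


The answer is -2*atan(y**2 + 2).
Step 1. Substitute u = y**2 + 2, turning ∫(-4*y/(y**4 + 4*y**2 + 5)) dy into ∫(-2/(u**2 + 1)) du: now ∫(-2/(u**2 + 1)) du.
Step 2. Evaluate the standard form: now -2*atan(u).
Step 3. Substitute back u = y**2 + 2: now -2*atan(y**2 + 2).
Answer: -2*atan(y**2 + 2).


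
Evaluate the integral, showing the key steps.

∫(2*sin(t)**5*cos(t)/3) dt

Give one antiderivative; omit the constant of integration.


Step 1. Substitute u = sin(t), turning ∫(2*sin(t)**5*cos(t)/3) dt into ∫(2*u**5/3) du: now ∫(2*u**5/3) du.
Step 2. Evaluate the standard form: now u**6/9.
Step 3. Substitute back u = sin(t): now sin(t)**6/9.
Answer: sin(t)**6/9.


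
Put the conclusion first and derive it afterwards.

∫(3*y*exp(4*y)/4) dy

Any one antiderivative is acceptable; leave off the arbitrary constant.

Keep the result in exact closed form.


The answer is 3*y*exp(4*y)/16 - 3*exp(4*y)/64.
Step 1. Integrate ∫(3*y*exp(4*y)/4) dy by parts with u = y, dv = (3*exp(4*y)/4) dy, so v = 3*exp(4*y)/16: now 3*y*exp(4*y)/16 + ∫(-3*exp(4*y)/16) dy.
Step 2. Evaluate the standard form: now 3*y*exp(4*y)/16 - 3*exp(4*y)/64.
Answer: 3*y*exp(4*y)/16 - 3*exp(4*y)/64.


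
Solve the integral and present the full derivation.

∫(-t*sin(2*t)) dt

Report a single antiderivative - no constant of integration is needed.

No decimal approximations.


Step 1. Integrate ∫(-t*sin(2*t)) dt by parts with u = t, dv = (-sin(2*t)) dt, so v = cos(2*t)/2: now t*cos(2*t)/2 + ∫(-cos(2*t)/2) dt.
Step 2. Evaluate the standard form: now t*cos(2*t)/2 - sin(2*t)/4.
Answer: t*cos(2*t)/2 - sin(2*t)/4.


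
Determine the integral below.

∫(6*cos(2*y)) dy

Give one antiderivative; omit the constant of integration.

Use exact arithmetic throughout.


Answer: 3*sin(2*y).


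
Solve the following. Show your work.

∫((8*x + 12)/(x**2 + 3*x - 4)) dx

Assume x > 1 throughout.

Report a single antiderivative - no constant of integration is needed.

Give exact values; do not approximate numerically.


Step 1. Decompose ∫((8*x + 12)/(x**2 + 3*x - 4)) dx by partial fractions, (8*x + 12)/(x**2 + 3*x - 4) = 4/(x + 4) + 4/(x - 1): now ∫(4/(x - 1)) dx + ∫(4/(x + 4)) dx.
Step 2. Evaluate the standard form [assuming x > -4]: now 4*log(x + 4) + ∫(4/(x - 1)) dx.
Step 3. Evaluate the standard form [assuming x > 1]: now 4*log(x - 1) + 4*log(x + 4).
Answer: 4*log(x - 1) + 4*log(x + 4).


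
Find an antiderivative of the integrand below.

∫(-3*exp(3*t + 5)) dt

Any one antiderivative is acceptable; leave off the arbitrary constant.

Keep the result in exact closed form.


Answer: -exp(3*t + 5).


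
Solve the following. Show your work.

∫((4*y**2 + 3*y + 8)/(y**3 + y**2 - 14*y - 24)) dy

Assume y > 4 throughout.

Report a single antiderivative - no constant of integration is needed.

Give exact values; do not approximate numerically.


Step 1. Decompose ∫((4*y**2 + 3*y + 8)/(y**3 + y**2 - 14*y - 24)) dy by partial fractions, (4*y**2 + 3*y + 8)/(y**3 + y**2 - 14*y - 24) = 5/(y + 3) - 3/(y + 2) + 2/(y - 4): now ∫(2/(y - 4)) dy + ∫(-3/(y + 2)) dy + ∫(5/(y + 3)) dy.
Step 2. Evaluate the standard form [assuming y > -2]: now -3*log(y + 2) + ∫(2/(y - 4)) dy + ∫(5/(y + 3)) dy.
Step 3. Evaluate the standard form [assuming y > 4]: now 2*log(y - 4) - 3*log(y + 2) + ∫(5/(y + 3)) dy.
Step 4. Evaluate the standard form [assuming y > -3]: now 2*log(y - 4) - 3*log(y + 2) + 5*log(y + 3).
Answer: 2*log(y - 4) - 3*log(y + 2) + 5*log(y + 3).


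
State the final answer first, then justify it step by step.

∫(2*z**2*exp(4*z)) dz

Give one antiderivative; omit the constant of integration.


The answer is z**2*exp(4*z)/2 - z*exp(4*z)/4 + exp(4*z)/16.
Step 1. Integrate ∫(2*z**2*exp(4*z)) dz by parts with u = z**2, dv = (2*exp(4*z)) dz, so v = exp(4*z)/2: now z**2*exp(4*z)/2 + ∫(-z*exp(4*z)) dz.
Step 2. Integrate ∫(-z*exp(4*z)) dz by parts with u = z, dv = (-exp(4*z)) dz, so v = -exp(4*z)/4: now z**2*exp(4*z)/2 - z*exp(4*z)/4 + ∫(exp(4*z)/4) dz.
Step 3. Evaluate the standard form: now z**2*exp(4*z)/2 - z*exp(4*z)/4 + exp(4*z)/16.
Answer: z**2*exp(4*z)/2 - z*exp(4*z)/4 + exp(4*z)/16.


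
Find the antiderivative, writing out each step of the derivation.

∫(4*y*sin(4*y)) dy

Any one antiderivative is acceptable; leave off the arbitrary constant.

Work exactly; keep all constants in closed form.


Step 1. Integrate ∫(4*y*sin(4*y)) dy by parts with u = y, dv = (4*sin(4*y)) dy, so v = -cos(4*y): now -y*cos(4*y) + ∫(cos(4*y)) dy.
Step 2. Evaluate the standard form: now -y*cos(4*y) + sin(4*y)/4.
Answer: -y*cos(4*y) + sin(4*y)/4.


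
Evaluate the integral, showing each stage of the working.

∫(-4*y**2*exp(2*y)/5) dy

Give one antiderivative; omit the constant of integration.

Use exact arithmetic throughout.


Step 1. Integrate ∫(-4*y**2*exp(2*y)/5) dy by parts with u = y**2, dv = (-4*exp(2*y)/5) dy, so v = -2*exp(2*y)/5: now -2*y**2*exp(2*y)/5 + ∫(4*y*exp(2*y)/5) dy.
Step 2. Integrate ∫(4*y*exp(2*y)/5) dy by parts with u = y, dv = (4*exp(2*y)/5) dy, so v = 2*exp(2*y)/5: now -2*y**2*exp(2*y)/5 + 2*y*exp(2*y)/5 + ∫(-2*exp(2*y)/5) dy.
Step 3. Evaluate the standard form: now -2*y**2*exp(2*y)/5 + 2*y*exp(2*y)/5 - exp(2*y)/5.
Answer: -2*y**2*exp(2*y)/5 + 2*y*exp(2*y)/5 - exp(2*y)/5.


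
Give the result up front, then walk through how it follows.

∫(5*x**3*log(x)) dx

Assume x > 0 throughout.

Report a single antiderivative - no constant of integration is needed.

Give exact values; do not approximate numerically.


The answer is 5*x**4*log(x)/4 - 5*x**4/16.
Step 1. Integrate ∫(5*x**3*log(x)) dx by parts with u = log(x), dv = (5*x**3) dx, so v = 5*x**4/4 [assuming x > 0]: now 5*x**4*log(x)/4 + ∫(-5*x**3/4) dx.
Step 2. Evaluate the standard form: now 5*x**4*log(x)/4 - 5*x**4/16.
Answer: 5*x**4*log(x)/4 - 5*x**4/16.


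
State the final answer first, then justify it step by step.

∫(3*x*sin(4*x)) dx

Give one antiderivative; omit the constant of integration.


The answer is -3*x*cos(4*x)/4 + 3*sin(4*x)/16.
Step 1. Integrate ∫(3*x*sin(4*x)) dx by parts with u = x, dv = (3*sin(4*x)) dx, so v = -3*cos(4*x)/4: now -3*x*cos(4*x)/4 + ∫(3*cos(4*x)/4) dx.
Step 2. Evaluate the standard form: now -3*x*cos(4*x)/4 + 3*sin(4*x)/16.
Answer: -3*x*cos(4*x)/4 + 3*sin(4*x)/16.


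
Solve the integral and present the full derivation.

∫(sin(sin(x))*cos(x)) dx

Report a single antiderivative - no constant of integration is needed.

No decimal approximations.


Step 1. Substitute u = sin(x), turning ∫(sin(sin(x))*cos(x)) dx into ∫(sin(u)) du: now ∫(sin(u)) du.
Step 2. Evaluate the standard form: now -cos(u).
Step 3. Substitute back u = sin(x): now -cos(sin(x)).
Answer: -cos(sin(x)).


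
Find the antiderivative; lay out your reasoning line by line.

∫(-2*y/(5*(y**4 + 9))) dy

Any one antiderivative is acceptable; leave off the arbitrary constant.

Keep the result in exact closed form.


Step 1. Substitute u = y**2, turning ∫(-2*y/(5*(y**4 + 9))) dy into ∫(-1/(5*(u**2 + 9))) du: now ∫(-1/(5*(u**2 + 9))) du.
Step 2. Evaluate the standard form: now -atan(u/3)/15.
Step 3. Substitute back u = y**2: now -atan(y**2/3)/15.
Answer: -atan(y**2/3)/15.


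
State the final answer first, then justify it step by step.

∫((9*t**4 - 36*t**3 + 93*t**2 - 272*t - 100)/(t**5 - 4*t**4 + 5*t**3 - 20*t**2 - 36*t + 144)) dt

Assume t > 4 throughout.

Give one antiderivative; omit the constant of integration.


The answer is log(t - 4) + 4*log(t - 2) + 4*log(t + 2) - 4*atan(t/3)/3.
Step 1. Decompose ∫((9*t**4 - 36*t**3 + 93*t**2 - 272*t - 100)/(t**5 - 4*t**4 + 5*t**3 - 20*t**2 - 36*t + 144)) dt by partial fractions, (9*t**4 - 36*t**3 + 93*t**2 - 272*t - 100)/(t**5 - 4*t**4 + 5*t**3 - 20*t**2 - 36*t + 144) = -4/(t**2 + 9) + 4/(t + 2) + 4/(t - 2) + 1/(t - 4): now ∫(1/(t - 4)) dt + ∫(4/(t - 2)) dt + ∫(4/(t + 2)) dt + ∫(-4/(t**2 + 9)) dt.
Step 2. Evaluate the standard form [assuming t > 2]: now 4*log(t - 2) + ∫(1/(t - 4)) dt + ∫(4/(t + 2)) dt + ∫(-4/(t**2 + 9)) dt.
Step 3. Evaluate the standard form [assuming t > 4]: now log(t - 4) + 4*log(t - 2) + ∫(4/(t + 2)) dt + ∫(-4/(t**2 + 9)) dt.
Step 4. Evaluate the standard form [assuming t > -2]: now log(t - 4) + 4*log(t - 2) + 4*log(t + 2) + ∫(-4/(t**2 + 9)) dt.
Step 5. Evaluate the standard form: now log(t - 4) + 4*log(t - 2) + 4*log(t + 2) - 4*atan(t/3)/3.
Answer: log(t - 4) + 4*log(t - 2) + 4*log(t + 2) - 4*atan(t/3)/3.


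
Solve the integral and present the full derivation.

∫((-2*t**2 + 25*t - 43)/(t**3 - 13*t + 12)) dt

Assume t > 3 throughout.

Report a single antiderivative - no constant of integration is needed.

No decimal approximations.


Step 1. Decompose ∫((-2*t**2 + 25*t - 43)/(t**3 - 13*t + 12)) dt by partial fractions, (-2*t**2 + 25*t - 43)/(t**3 - 13*t + 12) = -5/(t + 4) + 2/(t - 1) + 1/(t - 3): now ∫(1/(t - 3)) dt + ∫(2/(t - 1)) dt + ∫(-5/(t + 4)) dt.
Step 2. Evaluate the standard form [assuming t > 1]: now 2*log(t - 1) + ∫(1/(t - 3)) dt + ∫(-5/(t + 4)) dt.
Step 3. Evaluate the standard form [assuming t > 3]: now log(t - 3) + 2*log(t - 1) + ∫(-5/(t + 4)) dt.
Step 4. Evaluate the standard form [assuming t > -4]: now log(t - 3) + 2*log(t - 1) - 5*log(t + 4).
Answer: log(t - 3) + 2*log(t - 1) - 5*log(t + 4).


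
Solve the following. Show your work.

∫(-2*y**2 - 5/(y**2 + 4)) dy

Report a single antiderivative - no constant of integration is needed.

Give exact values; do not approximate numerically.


Step 1. Rewrite: now ∫(-2*y**2) dy + ∫(-5/(y**2 + 4)) dy.
Step 2. Evaluate the standard form: now -2*y**3/3 + ∫(-5/(y**2 + 4)) dy.
Step 3. Evaluate the standard form: now -2*y**3/3 - 5*atan(y/2)/2.
Answer: -2*y**3/3 - 5*atan(y/2)/2.


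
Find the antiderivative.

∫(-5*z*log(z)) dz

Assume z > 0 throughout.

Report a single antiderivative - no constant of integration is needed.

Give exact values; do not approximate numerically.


Answer: -5*z**2*log(z)/2 + 5*z**2/4.


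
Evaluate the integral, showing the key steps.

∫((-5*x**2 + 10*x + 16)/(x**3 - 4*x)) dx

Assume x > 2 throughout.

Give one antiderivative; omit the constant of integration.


Step 1. Decompose ∫((-5*x**2 + 10*x + 16)/(x**3 - 4*x)) dx by partial fractions, (-5*x**2 + 10*x + 16)/(x**3 - 4*x) = -3/(x + 2) + 2/(x - 2) - 4/x: now ∫(-4/x) dx + ∫(2/(x - 2)) dx + ∫(-3/(x + 2)) dx.
Step 2. Evaluate the standard form [assuming x > -2]: now -3*log(x + 2) + ∫(-4/x) dx + ∫(2/(x - 2)) dx.
Step 3. Evaluate the standard form [assuming x > 2]: now 2*log(x - 2) - 3*log(x + 2) + ∫(-4/x) dx.
Step 4. Evaluate the standard form [assuming x > 0]: now -4*log(x) + 2*log(x - 2) - 3*log(x + 2).
Answer: -4*log(x) + 2*log(x - 2) - 3*log(x + 2).


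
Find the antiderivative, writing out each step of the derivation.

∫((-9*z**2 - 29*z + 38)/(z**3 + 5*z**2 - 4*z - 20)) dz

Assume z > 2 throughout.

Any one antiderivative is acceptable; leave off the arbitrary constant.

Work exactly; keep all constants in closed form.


Step 1. Decompose ∫((-9*z**2 - 29*z + 38)/(z**3 + 5*z**2 - 4*z - 20)) dz by partial fractions, (-9*z**2 - 29*z + 38)/(z**3 + 5*z**2 - 4*z - 20) = -2/(z + 5) - 5/(z + 2) - 2/(z - 2): now ∫(-2/(z - 2)) dz + ∫(-5/(z + 2)) dz + ∫(-2/(z + 5)) dz.
Step 2. Evaluate the standard form [assuming z > 2]: now -2*log(z - 2) + ∫(-5/(z + 2)) dz + ∫(-2/(z + 5)) dz.
Step 3. Evaluate the standard form [assuming z > -2]: now -2*log(z - 2) - 5*log(z + 2) + ∫(-2/(z + 5)) dz.
Step 4. Evaluate the standard form [assuming z > -5]: now -2*log(z - 2) - 5*log(z + 2) - 2*log(z + 5).
Answer: -2*log(z - 2) - 5*log(z + 2) - 2*log(z + 5).


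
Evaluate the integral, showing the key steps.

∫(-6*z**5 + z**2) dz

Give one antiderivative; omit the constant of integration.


Step 1. Rewrite: now ∫(z**2) dz + ∫(-6*z**5) dz.
Step 2. Evaluate the standard form: now z**3/3 + ∫(-6*z**5) dz.
Step 3. Evaluate the standard form: now -z**6 + z**3/3.
Answer: -z**6 + z**3/3.


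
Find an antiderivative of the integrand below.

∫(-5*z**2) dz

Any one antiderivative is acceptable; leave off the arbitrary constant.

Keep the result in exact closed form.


Answer: -5*z**3/3.


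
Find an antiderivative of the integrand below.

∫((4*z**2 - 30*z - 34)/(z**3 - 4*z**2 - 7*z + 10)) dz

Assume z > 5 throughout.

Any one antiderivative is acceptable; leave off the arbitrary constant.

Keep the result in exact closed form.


Answer: -3*log(z - 5) + 5*log(z - 1) + 2*log(z + 2).


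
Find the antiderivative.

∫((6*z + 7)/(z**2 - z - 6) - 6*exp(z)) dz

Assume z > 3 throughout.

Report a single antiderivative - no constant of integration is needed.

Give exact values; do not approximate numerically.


Answer: -6*exp(z) + 5*log(z - 3) + log(z + 2).


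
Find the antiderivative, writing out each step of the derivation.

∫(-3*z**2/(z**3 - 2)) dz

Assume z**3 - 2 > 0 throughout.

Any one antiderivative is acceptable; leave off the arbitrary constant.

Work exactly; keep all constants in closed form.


Step 1. Substitute u = z**3 - 2, turning ∫(-3*z**2/(z**3 - 2)) dz into ∫(-1/u) du: now ∫(-1/u) du.
Step 2. Evaluate the standard form [assuming u > 0]: now -log(u).
Step 3. Substitute back u = z**3 - 2: now -log(z**3 - 2).
Answer: -log(z**3 - 2).


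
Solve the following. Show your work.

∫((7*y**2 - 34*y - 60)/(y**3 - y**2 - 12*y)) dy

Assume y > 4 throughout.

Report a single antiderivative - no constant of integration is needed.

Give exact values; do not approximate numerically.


Step 1. Decompose ∫((7*y**2 - 34*y - 60)/(y**3 - y**2 - 12*y)) dy by partial fractions, (7*y**2 - 34*y - 60)/(y**3 - y**2 - 12*y) = 5/(y + 3) - 3/(y - 4) + 5/y: now ∫(5/y) dy + ∫(-3/(y - 4)) dy + ∫(5/(y + 3)) dy.
Step 2. Evaluate the standard form [assuming y > 4]: now -3*log(y - 4) + ∫(5/y) dy + ∫(5/(y + 3)) dy.
Step 3. Evaluate the standard form [assuming y > -3]: now -3*log(y - 4) + 5*log(y + 3) + ∫(5/y) dy.
Step 4. Evaluate the standard form [assuming y > 0]: now 5*log(y) - 3*log(y - 4) + 5*log(y + 3).
Answer: 5*log(y) - 3*log(y - 4) + 5*log(y + 3).


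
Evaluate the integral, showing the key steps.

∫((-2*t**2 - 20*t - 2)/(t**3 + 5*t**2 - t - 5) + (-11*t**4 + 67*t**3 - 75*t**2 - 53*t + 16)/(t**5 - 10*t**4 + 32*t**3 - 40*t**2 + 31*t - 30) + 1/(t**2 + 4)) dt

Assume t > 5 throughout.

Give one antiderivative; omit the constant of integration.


Step 1. Rewrite: now ∫((-2*t**2 - 20*t - 2)/(t**3 + 5*t**2 - t - 5)) dt + ∫((-11*t**4 + 67*t**3 - 75*t**2 - 53*t + 16)/(t**5 - 10*t**4 + 32*t**3 - 40*t**2 + 31*t - 30)) dt + ∫(1/(t**2 + 4)) dt.
Step 2. Decompose ∫((-11*t**4 + 67*t**3 - 75*t**2 - 53*t + 16)/(t**5 - 10*t**4 + 32*t**3 - 40*t**2 + 31*t - 30)) dt by partial fractions, (-11*t**4 + 67*t**3 - 75*t**2 - 53*t + 16)/(t**5 - 10*t**4 + 32*t**3 - 40*t**2 + 31*t - 30) = -4/(t**2 + 1) - 2/(t - 2) - 5/(t - 3) - 4/(t - 5): now ∫((-2*t**2 - 20*t - 2)/(t**3 + 5*t**2 - t - 5)) dt + ∫(-4/(t - 5)) dt + ∫(-5/(t - 3)) dt + ∫(-2/(t - 2)) dt + ∫(-4/(t**2 + 1)) dt + ∫(1/(t**2 + 4)) dt.
Step 3. Evaluate the standard form [assuming t > 2]: now -2*log(t - 2) + ∫((-2*t**2 - 20*t - 2)/(t**3 + 5*t**2 - t - 5)) dt + ∫(-4/(t - 5)) dt + ∫(-5/(t - 3)) dt + ∫(-4/(t**2 + 1)) dt + ∫(1/(t**2 + 4)) dt.
Step 4. Evaluate the standard form [assuming t > 5]: now -4*log(t - 5) - 2*log(t - 2) + ∫((-2*t**2 - 20*t - 2)/(t**3 + 5*t**2 - t - 5)) dt + ∫(-5/(t - 3)) dt + ∫(-4/(t**2 + 1)) dt + ∫(1/(t**2 + 4)) dt.
Step 5. Evaluate the standard form [assuming t > 3]: now -4*log(t - 5) - 5*log(t - 3) - 2*log(t - 2) + ∫((-2*t**2 - 20*t - 2)/(t**3 + 5*t**2 - t - 5)) dt + ∫(-4/(t**2 + 1)) dt + ∫(1/(t**2 + 4)) dt.
Step 6. Evaluate the standard form: now -4*log(t - 5) - 5*log(t - 3) - 2*log(t - 2) - 4*atan(t) + ∫((-2*t**2 - 20*t - 2)/(t**3 + 5*t**2 - t - 5)) dt + ∫(1/(t**2 + 4)) dt.
Step 7. Decompose ∫((-2*t**2 - 20*t - 2)/(t**3 + 5*t**2 - t - 5)) dt by partial fractions, (-2*t**2 - 20*t - 2)/(t**3 + 5*t**2 - t - 5) = 2/(t + 5) - 2/(t + 1) - 2/(t - 1): now -4*log(t - 5) - 5*log(t - 3) - 2*log(t - 2) - 4*atan(t) + ∫(-2/(t - 1)) dt + ∫(-2/(t + 1)) dt + ∫(2/(t + 5)) dt + ∫(1/(t**2 + 4)) dt.
Step 8. Evaluate the standard form [assuming t > 1]: now -4*log(t - 5) - 5*log(t - 3) - 2*log(t - 2) - 2*log(t - 1) - 4*atan(t) + ∫(-2/(t + 1)) dt + ∫(2/(t + 5)) dt + ∫(1/(t**2 + 4)) dt.
Step 9. Evaluate the standard form [assuming t > -5]: now -4*log(t - 5) - 5*log(t - 3) - 2*log(t - 2) - 2*log(t - 1) + 2*log(t + 5) - 4*atan(t) + ∫(-2/(t + 1)) dt + ∫(1/(t**2 + 4)) dt.
Step 10. Evaluate the standard form [assuming t > -1]: now -4*log(t - 5) - 5*log(t - 3) - 2*log(t - 2) - 2*log(t - 1) - 2*log(t + 1) + 2*log(t + 5) - 4*atan(t) + ∫(1/(t**2 + 4)) dt.
Step 11. Evaluate the standard form: now -4*log(t - 5) - 5*log(t - 3) - 2*log(t - 2) - 2*log(t - 1) - 2*log(t + 1) + 2*log(t + 5) + atan(t/2)/2 - 4*atan(t).
Answer: -4*log(t - 5) - 5*log(t - 3) - 2*log(t - 2) - 2*log(t - 1) - 2*log(t + 1) + 2*log(t + 5) + atan(t/2)/2 - 4*atan(t).


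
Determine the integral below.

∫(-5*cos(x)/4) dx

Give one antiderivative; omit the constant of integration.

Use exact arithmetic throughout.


Answer: -5*sin(x)/4.


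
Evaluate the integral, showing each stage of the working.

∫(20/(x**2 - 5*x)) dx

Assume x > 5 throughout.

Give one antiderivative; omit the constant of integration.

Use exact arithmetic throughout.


Step 1. Decompose ∫(20/(x**2 - 5*x)) dx by partial fractions, 20/(x**2 - 5*x) = 4/(x - 5) - 4/x: now ∫(-4/x) dx + ∫(4/(x - 5)) dx.
Step 2. Evaluate the standard form [assuming x > 5]: now 4*log(x - 5) + ∫(-4/x) dx.
Step 3. Evaluate the standard form [assuming x > 0]: now -4*log(x) + 4*log(x - 5).
Answer: -4*log(x) + 4*log(x - 5).


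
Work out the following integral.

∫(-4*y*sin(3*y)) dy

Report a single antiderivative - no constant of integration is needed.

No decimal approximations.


Answer: 4*y*cos(3*y)/3 - 4*sin(3*y)/9.


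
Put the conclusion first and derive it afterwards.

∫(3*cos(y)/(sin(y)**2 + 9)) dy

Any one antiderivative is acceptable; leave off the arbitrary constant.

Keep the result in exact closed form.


The answer is atan(sin(y)/3).
Step 1. Substitute u = sin(y), turning ∫(3*cos(y)/(sin(y)**2 + 9)) dy into ∫(3/(u**2 + 9)) du: now ∫(3/(u**2 + 9)) du.
Step 2. Evaluate the standard form: now atan(u/3).
Step 3. Substitute back u = sin(y): now atan(sin(y)/3).
Answer: atan(sin(y)/3).


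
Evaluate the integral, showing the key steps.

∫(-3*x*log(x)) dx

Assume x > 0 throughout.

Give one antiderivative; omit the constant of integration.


Step 1. Integrate ∫(-3*x*log(x)) dx by parts with u = log(x), dv = (-3*x) dx, so v = -3*x**2/2 [assuming x > 0]: now -3*x**2*log(x)/2 + ∫(3*x/2) dx.
Step 2. Evaluate the standard form: now -3*x**2*log(x)/2 + 3*x**2/4.
Answer: -3*x**2*log(x)/2 + 3*x**2/4.


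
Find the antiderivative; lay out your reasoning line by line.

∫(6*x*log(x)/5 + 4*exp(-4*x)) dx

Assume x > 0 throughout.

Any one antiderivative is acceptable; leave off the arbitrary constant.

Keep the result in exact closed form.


Step 1. Rewrite: now ∫(6*x*log(x)/5) dx + ∫(4*exp(-4*x)) dx.
Step 2. Integrate ∫(6*x*log(x)/5) dx by parts with u = log(x), dv = (6*x/5) dx, so v = 3*x**2/5 [assuming x > 0]: now 3*x**2*log(x)/5 + ∫(-3*x/5) dx + ∫(4*exp(-4*x)) dx.
Step 3. Evaluate the standard form: now 3*x**2*log(x)/5 - 3*x**2/10 + ∫(4*exp(-4*x)) dx.
Step 4. Evaluate the standard form: now 3*x**2*log(x)/5 - 3*x**2/10 - exp(-4*x).
Answer: 3*x**2*log(x)/5 - 3*x**2/10 - exp(-4*x).


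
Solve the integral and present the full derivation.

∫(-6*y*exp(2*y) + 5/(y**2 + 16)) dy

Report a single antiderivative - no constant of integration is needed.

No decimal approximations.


Step 1. Rewrite: now ∫(-6*y*exp(2*y)) dy + ∫(5/(y**2 + 16)) dy.
Step 2. Integrate ∫(-6*y*exp(2*y)) dy by parts with u = y, dv = (-6*exp(2*y)) dy, so v = -3*exp(2*y): now -3*y*exp(2*y) + ∫(5/(y**2 + 16)) dy + ∫(3*exp(2*y)) dy.
Step 3. Evaluate the standard form: now -3*y*exp(2*y) + 3*exp(2*y)/2 + ∫(5/(y**2 + 16)) dy.
Step 4. Evaluate the standard form: now -3*y*exp(2*y) + 3*exp(2*y)/2 + 5*atan(y/4)/4.
Answer: -3*y*exp(2*y) + 3*exp(2*y)/2 + 5*atan(y/4)/4.


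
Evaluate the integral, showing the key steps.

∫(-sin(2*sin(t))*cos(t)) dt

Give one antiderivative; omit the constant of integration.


Step 1. Substitute u = sin(t), turning ∫(-sin(2*sin(t))*cos(t)) dt into ∫(-sin(2*u)) du: now ∫(-sin(2*u)) du.
Step 2. Evaluate the standard form: now cos(2*u)/2.
Step 3. Substitute back u = sin(t): now cos(2*sin(t))/2.
Answer: cos(2*sin(t))/2.


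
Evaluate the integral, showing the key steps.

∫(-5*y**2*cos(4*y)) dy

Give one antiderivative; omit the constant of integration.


Step 1. Integrate ∫(-5*y**2*cos(4*y)) dy by parts with u = y**2, dv = (-5*cos(4*y)) dy, so v = -5*sin(4*y)/4: now -5*y**2*sin(4*y)/4 + ∫(5*y*sin(4*y)/2) dy.
Step 2. Integrate ∫(5*y*sin(4*y)/2) dy by parts with u = y, dv = (5*sin(4*y)/2) dy, so v = -5*cos(4*y)/8: now -5*y**2*sin(4*y)/4 - 5*y*cos(4*y)/8 + ∫(5*cos(4*y)/8) dy.
Step 3. Evaluate the standard form: now -5*y**2*sin(4*y)/4 - 5*y*cos(4*y)/8 + 5*sin(4*y)/32.
Answer: -5*y**2*sin(4*y)/4 - 5*y*cos(4*y)/8 + 5*sin(4*y)/32.
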